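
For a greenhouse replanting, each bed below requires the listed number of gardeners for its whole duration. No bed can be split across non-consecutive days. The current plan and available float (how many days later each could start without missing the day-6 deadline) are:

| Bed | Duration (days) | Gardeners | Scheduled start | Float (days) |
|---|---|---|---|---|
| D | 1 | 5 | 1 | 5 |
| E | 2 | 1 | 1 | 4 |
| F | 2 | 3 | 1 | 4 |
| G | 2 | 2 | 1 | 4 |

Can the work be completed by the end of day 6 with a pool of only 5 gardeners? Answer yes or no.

yes

Schedule D@1, E@2, F@2, G@4: d1:5  d2:4  d3:4  d4:2  d5:2  d6:0 — peak 5 ≤ 5.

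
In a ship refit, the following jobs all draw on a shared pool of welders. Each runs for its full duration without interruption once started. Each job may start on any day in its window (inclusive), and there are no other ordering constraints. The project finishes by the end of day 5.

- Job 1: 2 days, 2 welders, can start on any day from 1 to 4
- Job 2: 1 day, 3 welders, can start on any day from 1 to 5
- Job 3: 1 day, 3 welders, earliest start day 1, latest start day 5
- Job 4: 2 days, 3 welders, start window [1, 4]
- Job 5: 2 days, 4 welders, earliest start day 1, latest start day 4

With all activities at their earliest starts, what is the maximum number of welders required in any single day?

15

Early-start schedule: Job 1@1, Job 2@1, Job 3@1, Job 4@1, Job 5@1.
Load per day: day 1: 15, day 2: 9, day 3: 0, day 4: 0, day 5: 0.
Peak is 15.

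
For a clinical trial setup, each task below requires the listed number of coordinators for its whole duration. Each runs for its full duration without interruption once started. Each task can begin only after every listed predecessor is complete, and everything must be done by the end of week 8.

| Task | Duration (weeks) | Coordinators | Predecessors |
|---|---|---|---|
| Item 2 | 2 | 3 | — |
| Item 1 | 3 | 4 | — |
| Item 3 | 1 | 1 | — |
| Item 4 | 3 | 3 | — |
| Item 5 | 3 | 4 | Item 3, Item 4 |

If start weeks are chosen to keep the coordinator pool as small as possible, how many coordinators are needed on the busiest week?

7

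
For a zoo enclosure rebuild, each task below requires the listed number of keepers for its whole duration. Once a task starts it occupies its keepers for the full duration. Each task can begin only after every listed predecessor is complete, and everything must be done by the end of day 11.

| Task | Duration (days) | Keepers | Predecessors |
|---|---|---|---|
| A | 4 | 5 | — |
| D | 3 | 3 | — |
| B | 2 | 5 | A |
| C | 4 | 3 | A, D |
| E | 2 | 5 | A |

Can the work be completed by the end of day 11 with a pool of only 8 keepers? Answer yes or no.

yes

Schedule A@1, D@1, B@5, C@5, E@7: d1:8  d2:8  d3:8  d4:5  d5:8  d6:8  d7:8  d8:8  d9:0  d10:0  d11:0 — peak 8 ≤ 8.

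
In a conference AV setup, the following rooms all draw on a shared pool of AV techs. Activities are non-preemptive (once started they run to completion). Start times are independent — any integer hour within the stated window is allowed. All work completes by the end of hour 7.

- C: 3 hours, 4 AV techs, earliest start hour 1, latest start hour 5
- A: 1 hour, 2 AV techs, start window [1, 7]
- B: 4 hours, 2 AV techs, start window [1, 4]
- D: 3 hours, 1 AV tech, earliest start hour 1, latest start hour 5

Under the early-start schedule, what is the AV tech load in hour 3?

At early start, hour 3 has: C, B, D.
Demand: 4 + 2 + 1 = 7.

7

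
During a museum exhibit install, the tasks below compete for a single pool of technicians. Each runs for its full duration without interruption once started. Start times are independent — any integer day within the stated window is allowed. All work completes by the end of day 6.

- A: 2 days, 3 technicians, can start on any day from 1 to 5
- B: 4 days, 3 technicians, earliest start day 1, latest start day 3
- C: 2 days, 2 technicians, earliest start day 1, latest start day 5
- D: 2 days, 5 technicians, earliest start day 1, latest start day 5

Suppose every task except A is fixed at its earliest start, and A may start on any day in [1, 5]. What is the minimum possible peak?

A@1: d1:13  d2:13  d3:3  d4:3  d5:0  d6:0 → peak 13
A@2: d1:10  d2:13  d3:6  d4:3  d5:0  d6:0 → peak 13
A@3: d1:10  d2:10  d3:6  d4:6  d5:0  d6:0 → peak 10
A@4: d1:10  d2:10  d3:3  d4:6  d5:3  d6:0 → peak 10
A@5: d1:10  d2:10  d3:3  d4:3  d5:3  d6:3 → peak 10
Best is A@3, peak 10.

10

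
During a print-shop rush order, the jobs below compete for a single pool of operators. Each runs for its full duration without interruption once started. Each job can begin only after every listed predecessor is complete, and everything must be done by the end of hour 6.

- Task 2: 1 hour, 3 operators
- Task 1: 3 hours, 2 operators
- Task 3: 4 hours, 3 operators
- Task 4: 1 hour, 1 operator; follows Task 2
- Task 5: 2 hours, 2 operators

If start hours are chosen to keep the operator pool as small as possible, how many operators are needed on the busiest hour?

5

Early-start (Task 2@1, Task 1@1, Task 3@1, Task 4@2, Task 5@1) gives peak 10: h1:10  h2:8  h3:5  h4:3  h5:0  h6:0.
Shift Task 3→2, Task 4→4, Task 5→5.
Schedule Task 2@1, Task 1@1, Task 3@2, Task 4@4, Task 5@5: h1:5  h2:5  h3:5  h4:4  h5:5  h6:2 — peak 5.
Total operator-hours = 26 over 6 hours ⇒ peak ≥ ⌈26/6⌉ = 5, so 5 is optimal.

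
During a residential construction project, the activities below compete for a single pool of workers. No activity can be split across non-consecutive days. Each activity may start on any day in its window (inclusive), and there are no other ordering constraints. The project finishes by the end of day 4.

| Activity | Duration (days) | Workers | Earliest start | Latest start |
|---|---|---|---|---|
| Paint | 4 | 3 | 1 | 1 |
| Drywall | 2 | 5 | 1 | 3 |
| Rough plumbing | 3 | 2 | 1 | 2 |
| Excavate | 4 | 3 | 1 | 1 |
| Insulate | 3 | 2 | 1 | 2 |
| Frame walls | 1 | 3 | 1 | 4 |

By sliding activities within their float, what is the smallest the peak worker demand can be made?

15

Early-start (Paint@1, Drywall@1, Rough plumbing@1, Excavate@1, Insulate@1, Frame walls@1) gives peak 18: d1:18  d2:15  d3:10  d4:6.
Shift Frame walls→3.
Schedule Paint@1, Drywall@1, Rough plumbing@1, Excavate@1, Insulate@1, Frame walls@3: d1:15  d2:15  d3:13  d4:6 — peak 15.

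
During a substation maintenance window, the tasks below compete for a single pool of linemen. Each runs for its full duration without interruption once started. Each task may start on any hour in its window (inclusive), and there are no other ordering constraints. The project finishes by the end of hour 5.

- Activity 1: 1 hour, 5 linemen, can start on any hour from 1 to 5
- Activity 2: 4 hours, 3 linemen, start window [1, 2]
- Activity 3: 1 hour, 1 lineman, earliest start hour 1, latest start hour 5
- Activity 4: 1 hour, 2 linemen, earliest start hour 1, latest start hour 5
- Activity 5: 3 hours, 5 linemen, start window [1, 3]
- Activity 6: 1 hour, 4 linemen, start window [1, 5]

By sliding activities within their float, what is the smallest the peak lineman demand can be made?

Early-start (Activity 1@1, Activity 2@1, Activity 3@1, Activity 4@1, Activity 5@1, Activity 6@1) gives peak 20: h1:20  h2:8  h3:8  h4:3  h5:0.
Shift Activity 3→2, Activity 4→5, Activity 5→3, Activity 6→2.
Schedule Activity 1@1, Activity 2@1, Activity 3@2, Activity 4@5, Activity 5@3, Activity 6@2: h1:8  h2:8  h3:8  h4:8  h5:7 — peak 8.
Total lineman-hours = 39 over 5 hours ⇒ peak ≥ ⌈39/5⌉ = 8, so 8 is optimal.

8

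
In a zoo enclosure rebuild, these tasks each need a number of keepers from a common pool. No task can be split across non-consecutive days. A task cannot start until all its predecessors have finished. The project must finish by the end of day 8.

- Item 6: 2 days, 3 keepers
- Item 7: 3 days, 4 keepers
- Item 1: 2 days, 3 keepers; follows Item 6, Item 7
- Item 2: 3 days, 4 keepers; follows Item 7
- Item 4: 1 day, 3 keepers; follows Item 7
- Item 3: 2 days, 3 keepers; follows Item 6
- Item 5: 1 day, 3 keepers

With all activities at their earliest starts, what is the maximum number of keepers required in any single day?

13

Early-start schedule: Item 6@1, Item 7@1, Item 1@4, Item 2@4, Item 4@4, Item 3@3, Item 5@1.
Load per day: day 1: 10, day 2: 7, day 3: 7, day 4: 13, day 5: 7, day 6: 4, day 7: 0, day 8: 0.
Peak is 13.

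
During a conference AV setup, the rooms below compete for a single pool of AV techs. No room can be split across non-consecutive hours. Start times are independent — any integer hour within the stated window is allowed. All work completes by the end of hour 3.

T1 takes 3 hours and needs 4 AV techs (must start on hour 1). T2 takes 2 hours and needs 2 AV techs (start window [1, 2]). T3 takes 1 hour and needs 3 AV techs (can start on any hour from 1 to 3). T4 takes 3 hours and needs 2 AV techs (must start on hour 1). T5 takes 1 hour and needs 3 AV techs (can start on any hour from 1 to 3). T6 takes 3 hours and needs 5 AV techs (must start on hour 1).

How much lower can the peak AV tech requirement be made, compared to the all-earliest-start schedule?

Early-start peak: h1:19  h2:13  h3:11 ⇒ 19.
Leveled (T1@1, T2@1, T3@1, T4@1, T5@2, T6@1): h1:16  h2:16  h3:11 ⇒ 16.
Reduction 19 − 16 = 3.

3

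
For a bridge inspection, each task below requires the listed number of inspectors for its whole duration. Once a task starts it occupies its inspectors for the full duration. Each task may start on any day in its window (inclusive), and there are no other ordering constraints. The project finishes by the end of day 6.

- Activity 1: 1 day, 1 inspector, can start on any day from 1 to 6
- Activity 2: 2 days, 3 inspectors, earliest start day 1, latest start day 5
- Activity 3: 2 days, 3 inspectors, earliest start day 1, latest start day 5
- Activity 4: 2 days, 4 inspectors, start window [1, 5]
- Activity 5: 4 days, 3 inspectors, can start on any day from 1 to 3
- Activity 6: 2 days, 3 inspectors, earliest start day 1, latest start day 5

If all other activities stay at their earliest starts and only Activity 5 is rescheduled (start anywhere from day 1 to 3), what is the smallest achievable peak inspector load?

14

Activity 5@1: d1:17  d2:16  d3:3  d4:3  d5:0  d6:0 → peak 17
Activity 5@2: d1:14  d2:16  d3:3  d4:3  d5:3  d6:0 → peak 16
Activity 5@3: d1:14  d2:13  d3:3  d4:3  d5:3  d6:3 → peak 14
Best is Activity 5@3, peak 14.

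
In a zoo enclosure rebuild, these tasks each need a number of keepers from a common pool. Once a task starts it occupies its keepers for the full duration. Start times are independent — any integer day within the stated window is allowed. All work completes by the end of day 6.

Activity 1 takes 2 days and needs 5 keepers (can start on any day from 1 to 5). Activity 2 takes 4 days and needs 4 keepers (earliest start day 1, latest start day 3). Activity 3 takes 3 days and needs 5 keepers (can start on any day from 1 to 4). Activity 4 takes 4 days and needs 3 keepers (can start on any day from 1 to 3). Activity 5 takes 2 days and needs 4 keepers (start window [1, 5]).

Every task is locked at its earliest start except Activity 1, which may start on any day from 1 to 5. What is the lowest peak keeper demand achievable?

16

Activity 1@1: d1:21  d2:21  d3:12  d4:7  d5:0  d6:0 → peak 21
Activity 1@2: d1:16  d2:21  d3:17  d4:7  d5:0  d6:0 → peak 21
Activity 1@3: d1:16  d2:16  d3:17  d4:12  d5:0  d6:0 → peak 17
Activity 1@4: d1:16  d2:16  d3:12  d4:12  d5:5  d6:0 → peak 16
Activity 1@5: d1:16  d2:16  d3:12  d4:7  d5:5  d6:5 → peak 16
Best is Activity 1@4, peak 16.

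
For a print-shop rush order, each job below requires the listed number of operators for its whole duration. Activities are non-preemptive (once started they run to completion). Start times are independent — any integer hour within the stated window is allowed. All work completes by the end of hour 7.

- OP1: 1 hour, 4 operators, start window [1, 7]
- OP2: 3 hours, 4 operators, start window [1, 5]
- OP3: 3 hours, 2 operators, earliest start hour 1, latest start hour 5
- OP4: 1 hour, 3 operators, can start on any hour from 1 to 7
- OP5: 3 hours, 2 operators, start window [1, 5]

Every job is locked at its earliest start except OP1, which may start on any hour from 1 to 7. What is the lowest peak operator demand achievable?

OP1@1: h1:15  h2:8  h3:8  h4:0  h5:0  h6:0  h7:0 → peak 15
OP1@2: h1:11  h2:12  h3:8  h4:0  h5:0  h6:0  h7:0 → peak 12
OP1@3: h1:11  h2:8  h3:12  h4:0  h5:0  h6:0  h7:0 → peak 12
OP1@4: h1:11  h2:8  h3:8  h4:4  h5:0  h6:0  h7:0 → peak 11
OP1@5: h1:11  h2:8  h3:8  h4:0  h5:4  h6:0  h7:0 → peak 11
OP1@6: h1:11  h2:8  h3:8  h4:0  h5:0  h6:4  h7:0 → peak 11
OP1@7: h1:11  h2:8  h3:8  h4:0  h5:0  h6:0  h7:4 → peak 11
Best is OP1@4, peak 11.

11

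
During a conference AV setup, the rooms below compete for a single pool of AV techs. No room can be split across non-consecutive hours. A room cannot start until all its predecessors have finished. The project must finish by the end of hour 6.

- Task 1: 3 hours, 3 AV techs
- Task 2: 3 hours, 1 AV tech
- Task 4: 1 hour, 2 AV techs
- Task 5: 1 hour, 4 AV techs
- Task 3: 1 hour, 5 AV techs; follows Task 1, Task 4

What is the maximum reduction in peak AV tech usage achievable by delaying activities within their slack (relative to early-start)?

5

Early-start peak: h1:10  h2:4  h3:4  h4:5  h5:0  h6:0 ⇒ 10.
Leveled (Task 1@1, Task 2@1, Task 4@4, Task 5@5, Task 3@6): h1:4  h2:4  h3:4  h4:2  h5:4  h6:5 ⇒ 5.
Reduction 10 − 5 = 5.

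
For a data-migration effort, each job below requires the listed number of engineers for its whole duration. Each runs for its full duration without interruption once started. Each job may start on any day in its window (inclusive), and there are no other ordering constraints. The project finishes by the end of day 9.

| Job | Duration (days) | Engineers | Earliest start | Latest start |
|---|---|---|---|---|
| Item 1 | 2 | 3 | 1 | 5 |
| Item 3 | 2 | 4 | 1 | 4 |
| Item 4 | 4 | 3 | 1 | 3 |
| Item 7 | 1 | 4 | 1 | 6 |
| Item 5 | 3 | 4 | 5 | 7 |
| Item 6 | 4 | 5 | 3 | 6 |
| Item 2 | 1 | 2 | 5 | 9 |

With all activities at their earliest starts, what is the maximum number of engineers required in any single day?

14

Early-start schedule: Item 1@1, Item 3@1, Item 4@1, Item 7@1, Item 5@5, Item 6@3, Item 2@5.
Load per day: day 1: 14, day 2: 10, day 3: 8, day 4: 8, day 5: 11, day 6: 9, day 7: 4, day 8: 0, day 9: 0.
Peak is 14.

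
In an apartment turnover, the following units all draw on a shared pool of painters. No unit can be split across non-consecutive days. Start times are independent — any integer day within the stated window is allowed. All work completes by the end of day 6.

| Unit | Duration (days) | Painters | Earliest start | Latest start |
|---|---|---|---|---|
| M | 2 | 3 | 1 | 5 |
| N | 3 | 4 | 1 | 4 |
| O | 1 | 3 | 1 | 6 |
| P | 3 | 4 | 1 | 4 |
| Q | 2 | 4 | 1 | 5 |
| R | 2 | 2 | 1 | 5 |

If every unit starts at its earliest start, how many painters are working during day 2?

17

At early start, day 2 has: M, N, P, Q, R.
Demand: 3 + 4 + 4 + 4 + 2 = 17.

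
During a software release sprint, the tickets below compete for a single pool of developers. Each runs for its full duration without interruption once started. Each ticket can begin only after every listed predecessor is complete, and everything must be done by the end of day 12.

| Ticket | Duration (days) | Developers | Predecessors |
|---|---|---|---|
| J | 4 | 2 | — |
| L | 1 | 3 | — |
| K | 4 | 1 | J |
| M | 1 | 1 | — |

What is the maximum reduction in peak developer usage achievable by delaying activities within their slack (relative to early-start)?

3

Early-start peak: d1:6  d2:2  d3:2  d4:2  d5:1  d6:1  d7:1  d8:1  d9:0  d10:0  d11:0  d12:0 ⇒ 6.
Leveled (J@1, L@5, K@6, M@1): d1:3  d2:2  d3:2  d4:2  d5:3  d6:1  d7:1  d8:1  d9:1  d10:0  d11:0  d12:0 ⇒ 3.
Reduction 6 − 3 = 3.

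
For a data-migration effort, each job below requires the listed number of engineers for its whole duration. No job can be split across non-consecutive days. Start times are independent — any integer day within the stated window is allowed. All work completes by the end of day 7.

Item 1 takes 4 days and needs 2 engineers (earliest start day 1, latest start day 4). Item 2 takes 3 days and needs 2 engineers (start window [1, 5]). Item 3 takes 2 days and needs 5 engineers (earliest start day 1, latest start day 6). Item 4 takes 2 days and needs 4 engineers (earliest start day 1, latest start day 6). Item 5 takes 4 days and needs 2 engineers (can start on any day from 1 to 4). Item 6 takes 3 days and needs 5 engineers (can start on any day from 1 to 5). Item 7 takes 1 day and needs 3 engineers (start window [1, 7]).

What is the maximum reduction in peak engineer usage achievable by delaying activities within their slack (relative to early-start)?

Early-start peak: d1:23  d2:20  d3:11  d4:4  d5:0  d6:0  d7:0 ⇒ 23.
Leveled (Item 1@1, Item 2@1, Item 3@1, Item 4@6, Item 5@4, Item 6@3, Item 7@6): d1:9  d2:9  d3:9  d4:9  d5:7  d6:9  d7:6 ⇒ 9.
Reduction 23 − 9 = 14.

14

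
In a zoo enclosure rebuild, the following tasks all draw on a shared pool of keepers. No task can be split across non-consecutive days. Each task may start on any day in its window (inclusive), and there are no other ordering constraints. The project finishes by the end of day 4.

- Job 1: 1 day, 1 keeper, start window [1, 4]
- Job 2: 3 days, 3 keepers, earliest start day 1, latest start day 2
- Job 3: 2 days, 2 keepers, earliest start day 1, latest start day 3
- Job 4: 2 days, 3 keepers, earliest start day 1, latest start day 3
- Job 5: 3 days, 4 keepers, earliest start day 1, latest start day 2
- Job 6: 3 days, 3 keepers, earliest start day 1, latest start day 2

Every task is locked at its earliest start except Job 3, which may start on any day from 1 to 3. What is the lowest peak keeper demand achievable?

Job 3@1: d1:16  d2:15  d3:10  d4:0 → peak 16
Job 3@2: d1:14  d2:15  d3:12  d4:0 → peak 15
Job 3@3: d1:14  d2:13  d3:12  d4:2 → peak 14
Best is Job 3@3, peak 14.

14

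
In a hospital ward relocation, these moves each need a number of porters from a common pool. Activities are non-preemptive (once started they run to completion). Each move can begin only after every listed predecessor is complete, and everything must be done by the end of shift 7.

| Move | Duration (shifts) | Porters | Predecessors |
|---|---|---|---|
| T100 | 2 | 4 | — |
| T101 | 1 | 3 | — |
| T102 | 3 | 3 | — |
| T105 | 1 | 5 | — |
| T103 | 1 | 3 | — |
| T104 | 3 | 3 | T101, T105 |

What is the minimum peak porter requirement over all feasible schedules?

6

Early-start (T100@1, T101@1, T102@1, T105@1, T103@1, T104@2) gives peak 18: s1:18  s2:10  s3:6  s4:3  s5:0  s6:0  s7:0.
Shift T101→3, T102→5, T105→4, T103→3, T104→5.
Schedule T100@1, T101@3, T102@5, T105@4, T103@3, T104@5: s1:4  s2:4  s3:6  s4:5  s5:6  s6:6  s7:6 — peak 6.
Total porter-shifts = 37 over 7 shifts ⇒ peak ≥ ⌈37/7⌉ = 6, so 6 is optimal.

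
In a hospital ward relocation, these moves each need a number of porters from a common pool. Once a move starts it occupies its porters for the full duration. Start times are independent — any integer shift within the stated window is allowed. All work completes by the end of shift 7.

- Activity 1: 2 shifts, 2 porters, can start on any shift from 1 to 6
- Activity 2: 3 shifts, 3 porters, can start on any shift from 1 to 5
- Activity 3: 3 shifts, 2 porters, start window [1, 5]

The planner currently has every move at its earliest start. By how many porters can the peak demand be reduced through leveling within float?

3

Early-start peak: s1:7  s2:7  s3:5  s4:0  s5:0  s6:0  s7:0 ⇒ 7.
Leveled (Activity 1@1, Activity 2@4, Activity 3@1): s1:4  s2:4  s3:2  s4:3  s5:3  s6:3  s7:0 ⇒ 4.
Reduction 7 − 4 = 3.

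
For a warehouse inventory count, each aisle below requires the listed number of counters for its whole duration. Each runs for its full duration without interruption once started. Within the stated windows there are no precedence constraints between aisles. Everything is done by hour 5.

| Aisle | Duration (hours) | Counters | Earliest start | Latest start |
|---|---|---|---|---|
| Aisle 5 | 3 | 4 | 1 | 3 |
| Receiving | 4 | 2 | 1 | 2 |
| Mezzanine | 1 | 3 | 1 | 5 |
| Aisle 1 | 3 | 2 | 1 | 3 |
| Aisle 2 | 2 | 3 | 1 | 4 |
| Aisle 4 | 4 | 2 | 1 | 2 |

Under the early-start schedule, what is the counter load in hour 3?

At early start, hour 3 has: Aisle 5, Receiving, Aisle 1, Aisle 4.
Demand: 4 + 2 + 2 + 2 = 10.

10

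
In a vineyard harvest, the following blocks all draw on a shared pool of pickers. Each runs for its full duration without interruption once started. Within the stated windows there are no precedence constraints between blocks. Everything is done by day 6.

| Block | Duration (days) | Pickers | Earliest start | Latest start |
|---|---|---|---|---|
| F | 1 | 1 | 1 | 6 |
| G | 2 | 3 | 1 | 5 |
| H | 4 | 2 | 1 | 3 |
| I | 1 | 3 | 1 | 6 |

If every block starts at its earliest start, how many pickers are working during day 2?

5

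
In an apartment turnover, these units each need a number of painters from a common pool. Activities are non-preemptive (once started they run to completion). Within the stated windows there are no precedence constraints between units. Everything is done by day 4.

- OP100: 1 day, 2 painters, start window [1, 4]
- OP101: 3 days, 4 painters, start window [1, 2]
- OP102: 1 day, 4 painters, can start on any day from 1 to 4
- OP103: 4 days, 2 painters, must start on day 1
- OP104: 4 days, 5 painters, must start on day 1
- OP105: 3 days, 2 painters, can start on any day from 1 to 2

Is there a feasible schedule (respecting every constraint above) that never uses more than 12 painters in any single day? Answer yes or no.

Total painter-days = 52; over 4 days the average is 52/4 > 12, so some day must exceed 12.

no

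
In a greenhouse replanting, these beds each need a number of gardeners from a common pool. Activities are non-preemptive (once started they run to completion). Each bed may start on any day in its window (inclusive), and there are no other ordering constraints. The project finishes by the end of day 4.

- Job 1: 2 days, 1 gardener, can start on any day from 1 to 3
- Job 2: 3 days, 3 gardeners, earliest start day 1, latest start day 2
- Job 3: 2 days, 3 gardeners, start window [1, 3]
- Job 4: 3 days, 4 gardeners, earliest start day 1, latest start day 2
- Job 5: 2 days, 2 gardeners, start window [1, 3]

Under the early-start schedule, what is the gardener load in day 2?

13

At early start, day 2 has: Job 1, Job 2, Job 3, Job 4, Job 5.
Demand: 1 + 3 + 3 + 4 + 2 = 13.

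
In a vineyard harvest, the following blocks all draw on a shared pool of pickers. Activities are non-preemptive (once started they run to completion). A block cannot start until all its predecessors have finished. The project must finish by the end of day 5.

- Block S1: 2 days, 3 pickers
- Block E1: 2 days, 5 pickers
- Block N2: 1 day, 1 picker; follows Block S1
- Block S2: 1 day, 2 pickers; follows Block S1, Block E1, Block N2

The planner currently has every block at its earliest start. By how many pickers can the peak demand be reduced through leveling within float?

2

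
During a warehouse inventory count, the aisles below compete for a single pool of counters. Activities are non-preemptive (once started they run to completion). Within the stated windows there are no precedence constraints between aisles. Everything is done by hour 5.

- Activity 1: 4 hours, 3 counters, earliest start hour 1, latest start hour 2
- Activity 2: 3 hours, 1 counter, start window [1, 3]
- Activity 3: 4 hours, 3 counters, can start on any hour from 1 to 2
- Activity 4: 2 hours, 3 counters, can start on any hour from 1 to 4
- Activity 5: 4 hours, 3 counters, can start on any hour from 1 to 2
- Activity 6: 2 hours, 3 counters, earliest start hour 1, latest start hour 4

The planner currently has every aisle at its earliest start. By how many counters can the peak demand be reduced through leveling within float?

3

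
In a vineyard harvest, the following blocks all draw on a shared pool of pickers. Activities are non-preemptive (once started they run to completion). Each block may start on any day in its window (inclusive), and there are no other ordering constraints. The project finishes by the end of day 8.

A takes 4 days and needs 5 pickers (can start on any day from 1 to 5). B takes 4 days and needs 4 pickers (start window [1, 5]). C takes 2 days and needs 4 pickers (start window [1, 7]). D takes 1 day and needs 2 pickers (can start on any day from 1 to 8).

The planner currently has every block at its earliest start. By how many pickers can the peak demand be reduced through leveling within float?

7

Early-start peak: d1:15  d2:13  d3:9  d4:9  d5:0  d6:0  d7:0  d8:0 ⇒ 15.
Leveled (A@1, B@5, C@5, D@1): d1:7  d2:5  d3:5  d4:5  d5:8  d6:8  d7:4  d8:4 ⇒ 8.
Reduction 15 − 8 = 7.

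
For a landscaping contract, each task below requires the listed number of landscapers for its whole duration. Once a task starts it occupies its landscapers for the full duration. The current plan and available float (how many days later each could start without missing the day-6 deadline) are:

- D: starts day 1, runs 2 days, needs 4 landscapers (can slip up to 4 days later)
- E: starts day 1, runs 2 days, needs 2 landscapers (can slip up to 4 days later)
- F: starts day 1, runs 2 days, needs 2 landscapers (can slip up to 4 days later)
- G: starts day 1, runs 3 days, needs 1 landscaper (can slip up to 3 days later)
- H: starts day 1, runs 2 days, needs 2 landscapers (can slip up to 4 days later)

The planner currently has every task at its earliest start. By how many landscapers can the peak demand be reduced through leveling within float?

Early-start peak: d1:11  d2:11  d3:1  d4:0  d5:0  d6:0 ⇒ 11.
Leveled (D@1, E@3, F@3, G@1, H@5): d1:5  d2:5  d3:5  d4:4  d5:2  d6:2 ⇒ 5.
Reduction 11 − 5 = 6.

6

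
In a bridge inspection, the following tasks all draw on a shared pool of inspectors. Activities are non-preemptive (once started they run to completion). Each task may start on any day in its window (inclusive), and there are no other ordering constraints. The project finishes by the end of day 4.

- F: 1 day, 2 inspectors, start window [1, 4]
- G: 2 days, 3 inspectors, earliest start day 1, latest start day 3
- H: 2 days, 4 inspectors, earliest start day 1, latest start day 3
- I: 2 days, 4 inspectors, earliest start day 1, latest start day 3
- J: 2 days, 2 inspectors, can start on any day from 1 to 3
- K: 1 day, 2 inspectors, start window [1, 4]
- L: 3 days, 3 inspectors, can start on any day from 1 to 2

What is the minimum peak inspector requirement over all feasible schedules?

Early-start (F@1, G@1, H@1, I@1, J@1, K@1, L@1) gives peak 20: d1:20  d2:16  d3:3  d4:0.
Shift G→3, I→3, L→2.
Schedule F@1, G@3, H@1, I@3, J@1, K@1, L@2: d1:10  d2:9  d3:10  d4:10 — peak 10.
Total inspector-days = 39 over 4 days ⇒ peak ≥ ⌈39/4⌉ = 10, so 10 is optimal.

10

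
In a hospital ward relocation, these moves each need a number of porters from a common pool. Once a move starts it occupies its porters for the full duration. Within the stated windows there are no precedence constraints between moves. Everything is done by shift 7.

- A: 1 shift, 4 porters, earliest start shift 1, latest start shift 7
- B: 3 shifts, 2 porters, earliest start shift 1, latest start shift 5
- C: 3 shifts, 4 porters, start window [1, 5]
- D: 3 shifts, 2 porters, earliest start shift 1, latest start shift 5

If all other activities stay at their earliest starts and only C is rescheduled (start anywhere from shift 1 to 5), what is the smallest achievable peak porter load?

8

C@1: s1:12  s2:8  s3:8  s4:0  s5:0  s6:0  s7:0 → peak 12
C@2: s1:8  s2:8  s3:8  s4:4  s5:0  s6:0  s7:0 → peak 8
C@3: s1:8  s2:4  s3:8  s4:4  s5:4  s6:0  s7:0 → peak 8
C@4: s1:8  s2:4  s3:4  s4:4  s5:4  s6:4  s7:0 → peak 8
C@5: s1:8  s2:4  s3:4  s4:0  s5:4  s6:4  s7:4 → peak 8
Best is C@2, peak 8.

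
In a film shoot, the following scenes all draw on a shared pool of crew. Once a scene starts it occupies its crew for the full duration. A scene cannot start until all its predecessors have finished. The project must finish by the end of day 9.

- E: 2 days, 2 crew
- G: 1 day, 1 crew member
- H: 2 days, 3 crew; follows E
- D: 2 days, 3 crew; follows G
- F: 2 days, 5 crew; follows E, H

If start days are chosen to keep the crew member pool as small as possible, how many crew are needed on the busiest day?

5

Early-start (E@1, G@1, H@3, D@2, F@5) gives peak 6: d1:3  d2:5  d3:6  d4:3  d5:5  d6:5  d7:0  d8:0  d9:0.
Shift D→5, F→7.
Schedule E@1, G@1, H@3, D@5, F@7: d1:3  d2:2  d3:3  d4:3  d5:3  d6:3  d7:5  d8:5  d9:0 — peak 5.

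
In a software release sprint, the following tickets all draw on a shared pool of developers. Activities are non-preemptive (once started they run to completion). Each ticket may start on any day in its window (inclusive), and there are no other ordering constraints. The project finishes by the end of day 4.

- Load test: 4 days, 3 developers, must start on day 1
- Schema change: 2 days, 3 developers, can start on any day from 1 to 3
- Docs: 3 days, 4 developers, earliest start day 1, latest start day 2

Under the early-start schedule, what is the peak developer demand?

10

Early-start schedule: Load test@1, Schema change@1, Docs@1.
Load per day: day 1: 10, day 2: 10, day 3: 7, day 4: 3.
Peak is 10.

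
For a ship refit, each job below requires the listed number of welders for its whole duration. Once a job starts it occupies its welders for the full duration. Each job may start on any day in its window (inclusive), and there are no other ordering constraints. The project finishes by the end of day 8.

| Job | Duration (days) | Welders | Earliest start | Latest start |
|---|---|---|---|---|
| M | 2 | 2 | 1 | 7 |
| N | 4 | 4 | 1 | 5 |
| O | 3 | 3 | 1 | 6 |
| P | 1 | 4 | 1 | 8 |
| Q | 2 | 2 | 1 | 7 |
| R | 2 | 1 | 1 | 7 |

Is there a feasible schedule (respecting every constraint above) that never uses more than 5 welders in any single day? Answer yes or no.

The minimum achievable peak is 6; 5 < 6, so no feasible schedule stays within the cap.

no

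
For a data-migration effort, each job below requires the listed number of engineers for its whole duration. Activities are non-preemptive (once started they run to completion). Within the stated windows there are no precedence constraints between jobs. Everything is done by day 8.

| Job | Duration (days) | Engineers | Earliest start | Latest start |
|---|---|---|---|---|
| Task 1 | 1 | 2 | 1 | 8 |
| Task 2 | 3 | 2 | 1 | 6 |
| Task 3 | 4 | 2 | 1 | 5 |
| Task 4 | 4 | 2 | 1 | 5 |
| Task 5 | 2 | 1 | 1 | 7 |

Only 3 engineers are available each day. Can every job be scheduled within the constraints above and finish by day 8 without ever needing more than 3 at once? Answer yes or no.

Total engineer-days = 26; over 8 days the average is 26/8 > 3, so some day must exceed 3.

no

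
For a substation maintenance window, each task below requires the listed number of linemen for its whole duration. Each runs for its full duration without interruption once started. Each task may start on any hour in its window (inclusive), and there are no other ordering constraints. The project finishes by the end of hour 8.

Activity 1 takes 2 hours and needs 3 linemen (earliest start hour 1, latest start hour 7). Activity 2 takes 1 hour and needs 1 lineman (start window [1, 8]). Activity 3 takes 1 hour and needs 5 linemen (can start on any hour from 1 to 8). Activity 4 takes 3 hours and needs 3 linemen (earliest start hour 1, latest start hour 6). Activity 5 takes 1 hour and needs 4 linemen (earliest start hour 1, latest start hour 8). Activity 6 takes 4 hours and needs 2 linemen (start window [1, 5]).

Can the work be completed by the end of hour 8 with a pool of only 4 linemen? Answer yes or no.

Total lineman-hours = 33; over 8 hours the average is 33/8 > 4, so some hour must exceed 4.

no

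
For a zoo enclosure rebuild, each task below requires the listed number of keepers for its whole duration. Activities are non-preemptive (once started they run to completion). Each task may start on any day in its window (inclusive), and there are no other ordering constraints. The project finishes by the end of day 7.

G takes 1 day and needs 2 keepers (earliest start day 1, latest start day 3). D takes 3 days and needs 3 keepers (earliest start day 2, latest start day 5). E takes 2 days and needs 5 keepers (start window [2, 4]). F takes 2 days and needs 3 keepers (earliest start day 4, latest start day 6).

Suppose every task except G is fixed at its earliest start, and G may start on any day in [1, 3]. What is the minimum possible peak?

8

G@1: d1:2  d2:8  d3:8  d4:6  d5:3  d6:0  d7:0 → peak 8
G@2: d1:0  d2:10  d3:8  d4:6  d5:3  d6:0  d7:0 → peak 10
G@3: d1:0  d2:8  d3:10  d4:6  d5:3  d6:0  d7:0 → peak 10
Best is G@1, peak 8.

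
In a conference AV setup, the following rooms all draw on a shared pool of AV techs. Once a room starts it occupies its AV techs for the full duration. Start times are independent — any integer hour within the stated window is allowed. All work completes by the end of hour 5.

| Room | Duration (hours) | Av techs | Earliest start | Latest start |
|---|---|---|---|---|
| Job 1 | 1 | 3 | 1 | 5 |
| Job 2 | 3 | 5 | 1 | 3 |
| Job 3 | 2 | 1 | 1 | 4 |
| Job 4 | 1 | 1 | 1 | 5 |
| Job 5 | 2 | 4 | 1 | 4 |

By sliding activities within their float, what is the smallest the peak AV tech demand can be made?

7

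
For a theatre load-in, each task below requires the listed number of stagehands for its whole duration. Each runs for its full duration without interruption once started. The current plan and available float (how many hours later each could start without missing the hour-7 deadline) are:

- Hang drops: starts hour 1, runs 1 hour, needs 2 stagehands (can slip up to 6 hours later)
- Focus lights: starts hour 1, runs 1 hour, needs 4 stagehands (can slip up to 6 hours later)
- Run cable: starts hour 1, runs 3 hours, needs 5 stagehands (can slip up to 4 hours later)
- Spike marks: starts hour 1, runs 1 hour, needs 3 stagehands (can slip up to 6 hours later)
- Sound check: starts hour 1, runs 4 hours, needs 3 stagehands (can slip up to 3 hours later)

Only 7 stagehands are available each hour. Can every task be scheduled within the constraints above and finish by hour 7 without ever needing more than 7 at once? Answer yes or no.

Schedule Hang drops@1, Focus lights@2, Run cable@5, Spike marks@3, Sound check@1: h1:5  h2:7  h3:6  h4:3  h5:5  h6:5  h7:5 — peak 7 ≤ 7.

yes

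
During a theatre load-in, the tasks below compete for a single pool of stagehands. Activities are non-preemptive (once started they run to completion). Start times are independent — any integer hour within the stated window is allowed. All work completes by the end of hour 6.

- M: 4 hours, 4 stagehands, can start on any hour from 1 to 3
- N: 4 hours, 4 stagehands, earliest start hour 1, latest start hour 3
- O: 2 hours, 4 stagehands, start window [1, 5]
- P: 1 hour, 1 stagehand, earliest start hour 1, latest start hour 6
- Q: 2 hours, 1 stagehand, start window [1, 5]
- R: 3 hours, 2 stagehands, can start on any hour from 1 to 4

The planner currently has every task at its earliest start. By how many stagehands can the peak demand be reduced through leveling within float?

6

Early-start peak: h1:16  h2:15  h3:10  h4:8  h5:0  h6:0 ⇒ 16.
Leveled (M@1, N@1, O@5, P@1, Q@1, R@3): h1:10  h2:9  h3:10  h4:10  h5:6  h6:4 ⇒ 10.
Reduction 16 − 10 = 6.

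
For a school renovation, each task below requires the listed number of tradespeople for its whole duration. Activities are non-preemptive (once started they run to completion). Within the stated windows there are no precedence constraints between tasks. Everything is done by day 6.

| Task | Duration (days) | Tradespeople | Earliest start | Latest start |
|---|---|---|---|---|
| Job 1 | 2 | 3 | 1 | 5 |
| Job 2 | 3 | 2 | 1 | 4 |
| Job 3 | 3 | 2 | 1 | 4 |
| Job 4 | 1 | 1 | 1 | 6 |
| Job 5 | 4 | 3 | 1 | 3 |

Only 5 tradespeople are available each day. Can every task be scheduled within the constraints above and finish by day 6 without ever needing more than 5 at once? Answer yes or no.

no

Total tradesperson-days = 31; over 6 days the average is 31/6 > 5, so some day must exceed 5.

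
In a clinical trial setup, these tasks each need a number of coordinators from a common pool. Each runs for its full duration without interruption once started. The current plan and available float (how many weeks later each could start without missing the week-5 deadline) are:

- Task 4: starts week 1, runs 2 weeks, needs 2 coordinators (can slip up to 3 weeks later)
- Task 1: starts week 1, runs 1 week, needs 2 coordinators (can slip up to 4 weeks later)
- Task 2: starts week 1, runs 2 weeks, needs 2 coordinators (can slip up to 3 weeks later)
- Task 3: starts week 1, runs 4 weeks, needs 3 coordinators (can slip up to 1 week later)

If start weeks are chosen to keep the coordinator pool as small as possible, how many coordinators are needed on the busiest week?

5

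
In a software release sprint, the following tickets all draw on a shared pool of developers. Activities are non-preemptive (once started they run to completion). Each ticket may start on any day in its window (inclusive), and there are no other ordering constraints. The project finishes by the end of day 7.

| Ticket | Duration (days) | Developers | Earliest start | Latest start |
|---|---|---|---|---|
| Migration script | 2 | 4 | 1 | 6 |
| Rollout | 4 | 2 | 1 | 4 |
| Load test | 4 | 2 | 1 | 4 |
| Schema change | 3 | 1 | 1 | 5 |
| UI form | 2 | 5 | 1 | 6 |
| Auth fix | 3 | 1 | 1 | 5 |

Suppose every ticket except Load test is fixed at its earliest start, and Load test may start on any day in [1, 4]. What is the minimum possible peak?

13

Load test@1: d1:15  d2:15  d3:6  d4:4  d5:0  d6:0  d7:0 → peak 15
Load test@2: d1:13  d2:15  d3:6  d4:4  d5:2  d6:0  d7:0 → peak 15
Load test@3: d1:13  d2:13  d3:6  d4:4  d5:2  d6:2  d7:0 → peak 13
Load test@4: d1:13  d2:13  d3:4  d4:4  d5:2  d6:2  d7:2 → peak 13
Best is Load test@3, peak 13.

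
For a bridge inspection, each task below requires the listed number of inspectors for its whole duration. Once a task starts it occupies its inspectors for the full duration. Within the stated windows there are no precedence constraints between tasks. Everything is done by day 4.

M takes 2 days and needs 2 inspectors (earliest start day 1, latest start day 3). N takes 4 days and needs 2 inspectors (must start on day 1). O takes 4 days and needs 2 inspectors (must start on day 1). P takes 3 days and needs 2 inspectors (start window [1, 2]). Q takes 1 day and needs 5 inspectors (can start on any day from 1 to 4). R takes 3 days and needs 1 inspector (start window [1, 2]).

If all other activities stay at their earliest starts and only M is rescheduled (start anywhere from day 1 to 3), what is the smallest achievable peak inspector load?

12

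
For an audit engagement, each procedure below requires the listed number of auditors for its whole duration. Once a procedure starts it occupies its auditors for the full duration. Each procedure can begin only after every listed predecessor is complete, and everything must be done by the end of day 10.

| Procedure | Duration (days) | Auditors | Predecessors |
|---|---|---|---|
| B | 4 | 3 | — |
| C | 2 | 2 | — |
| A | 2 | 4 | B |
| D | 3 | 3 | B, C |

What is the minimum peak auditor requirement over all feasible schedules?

5

Early-start (B@1, C@1, A@5, D@5) gives peak 7: d1:5  d2:5  d3:3  d4:3  d5:7  d6:7  d7:3  d8:0  d9:0  d10:0.
Shift D→7.
Schedule B@1, C@1, A@5, D@7: d1:5  d2:5  d3:3  d4:3  d5:4  d6:4  d7:3  d8:3  d9:3  d10:0 — peak 5.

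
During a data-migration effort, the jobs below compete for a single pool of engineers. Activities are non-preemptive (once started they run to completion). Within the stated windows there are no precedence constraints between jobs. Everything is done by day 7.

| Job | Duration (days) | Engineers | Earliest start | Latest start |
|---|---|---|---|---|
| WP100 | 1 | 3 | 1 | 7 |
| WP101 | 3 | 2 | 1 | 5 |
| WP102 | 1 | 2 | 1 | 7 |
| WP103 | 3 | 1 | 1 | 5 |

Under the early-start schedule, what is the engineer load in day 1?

8

At early start, day 1 has: WP100, WP101, WP102, WP103.
Demand: 3 + 2 + 2 + 1 = 8.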